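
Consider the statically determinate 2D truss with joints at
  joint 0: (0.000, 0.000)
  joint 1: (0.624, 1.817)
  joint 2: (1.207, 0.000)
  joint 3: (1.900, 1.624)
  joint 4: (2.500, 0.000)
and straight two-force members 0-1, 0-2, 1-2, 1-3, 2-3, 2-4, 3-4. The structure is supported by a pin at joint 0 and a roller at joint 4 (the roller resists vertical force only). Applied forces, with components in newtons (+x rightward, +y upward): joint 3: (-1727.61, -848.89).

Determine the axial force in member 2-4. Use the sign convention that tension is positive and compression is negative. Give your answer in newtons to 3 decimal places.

-176.268

N=5 nodes, M=7 members, R=3 reactions → 2N=10, M+R=10
member 0 (0-1): L=1.9212, (cx,cy)=(0.3248,0.9458)
member 1 (0-2): L=1.2070, (cx,cy)=(1.0000,0.0000)
member 2 (1-2): L=1.9082, (cx,cy)=(0.3055,-0.9522)
member 3 (1-3): L=1.2905, (cx,cy)=(0.9888,-0.1496)
member 4 (2-3): L=1.7657, (cx,cy)=(0.3925,0.9198)
member 5 (2-4): L=1.2930, (cx,cy)=(1.0000,0.0000)
member 6 (3-4): L=1.7313, (cx,cy)=(0.3466,-0.9380)
solve A·x = −loads:
  F[0-1] = -1402.0035 N (compression)
  F[0-2] = -1272.2346 N (compression)
  F[1-2] = +1539.6286 N (tension)
  F[1-3] = -936.2882 N (compression)
  F[2-3] = -1593.9105 N (compression)
  F[2-4] = -176.2681 N (compression)
  F[3-4] = +508.6197 N (tension)
  Rx@0 = +1727.6100 N
  Ry@0 = +1325.9891 N
  Ry@4 = -477.0991 N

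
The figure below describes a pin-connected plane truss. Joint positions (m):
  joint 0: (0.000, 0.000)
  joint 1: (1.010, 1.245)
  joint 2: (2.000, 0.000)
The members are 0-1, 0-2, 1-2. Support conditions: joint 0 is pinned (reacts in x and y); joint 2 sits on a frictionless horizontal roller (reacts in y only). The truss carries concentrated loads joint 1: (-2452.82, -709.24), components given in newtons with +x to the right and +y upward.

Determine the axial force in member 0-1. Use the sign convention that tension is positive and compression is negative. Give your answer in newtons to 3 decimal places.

-2418.203

N=3 nodes, M=3 members, R=3 reactions → 2N=6, M+R=6
member 0 (0-1): L=1.6032, (cx,cy)=(0.6300,0.7766)
member 1 (0-2): L=2.0000, (cx,cy)=(1.0000,0.0000)
member 2 (1-2): L=1.5906, (cx,cy)=(0.6224,-0.7827)
solve A·x = −loads:
  F[0-1] = -2418.2031 N (compression)
  F[0-2] = -929.3390 N (compression)
  F[1-2] = +1493.1725 N (tension)
  Rx@0 = +2452.8200 N
  Ry@0 = +1877.9543 N
  Ry@2 = -1168.7142 N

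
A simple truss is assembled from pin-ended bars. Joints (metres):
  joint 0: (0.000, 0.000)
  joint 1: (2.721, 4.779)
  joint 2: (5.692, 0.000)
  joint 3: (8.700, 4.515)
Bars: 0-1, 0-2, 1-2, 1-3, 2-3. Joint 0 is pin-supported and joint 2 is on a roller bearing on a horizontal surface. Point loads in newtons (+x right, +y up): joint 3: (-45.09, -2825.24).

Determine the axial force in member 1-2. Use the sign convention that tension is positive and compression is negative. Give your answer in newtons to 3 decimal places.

-1808.700

N=4 nodes, M=5 members, R=3 reactions → 2N=8, M+R=8
member 0 (0-1): L=5.4993, (cx,cy)=(0.4948,0.8690)
member 1 (0-2): L=5.6920, (cx,cy)=(1.0000,0.0000)
member 2 (1-2): L=5.6272, (cx,cy)=(0.5280,-0.8493)
member 3 (1-3): L=5.9848, (cx,cy)=(0.9990,-0.0441)
member 4 (2-3): L=5.4252, (cx,cy)=(0.5544,0.8322)
solve A·x = −loads:
  F[0-1] = +1676.9150 N (tension)
  F[0-2] = -874.8059 N (compression)
  F[1-2] = -1808.7001 N (compression)
  F[1-3] = +1786.3919 N (tension)
  F[2-3] = -3300.1348 N (compression)
  Rx@0 = +45.0900 N
  Ry@0 = -1457.2629 N
  Ry@2 = +4282.5029 N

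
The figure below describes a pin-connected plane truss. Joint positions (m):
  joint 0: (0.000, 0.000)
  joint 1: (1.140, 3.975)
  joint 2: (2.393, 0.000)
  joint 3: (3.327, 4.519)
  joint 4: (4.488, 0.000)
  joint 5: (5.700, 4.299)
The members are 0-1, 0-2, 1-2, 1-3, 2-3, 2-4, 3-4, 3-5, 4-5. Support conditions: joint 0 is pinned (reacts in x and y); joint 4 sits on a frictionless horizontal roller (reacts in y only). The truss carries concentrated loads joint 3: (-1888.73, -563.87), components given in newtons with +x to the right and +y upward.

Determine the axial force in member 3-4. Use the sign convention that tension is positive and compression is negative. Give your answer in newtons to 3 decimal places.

N=6 nodes, M=9 members, R=3 reactions → 2N=12, M+R=12
member 0 (0-1): L=4.1352, (cx,cy)=(0.2757,0.9612)
member 1 (0-2): L=2.3930, (cx,cy)=(1.0000,0.0000)
member 2 (1-2): L=4.1678, (cx,cy)=(0.3006,-0.9537)
member 3 (1-3): L=2.2536, (cx,cy)=(0.9704,0.2414)
member 4 (2-3): L=4.6145, (cx,cy)=(0.2024,0.9793)
member 5 (2-4): L=2.0950, (cx,cy)=(1.0000,0.0000)
member 6 (3-4): L=4.6658, (cx,cy)=(0.2488,-0.9685)
member 7 (3-5): L=2.3832, (cx,cy)=(0.9957,-0.0923)
member 8 (4-5): L=4.4666, (cx,cy)=(0.2713,0.9625)
solve A·x = −loads:
  F[0-1] = -2130.1889 N (compression)
  F[0-2] = -1301.4813 N (compression)
  F[1-2] = +1848.8411 N (tension)
  F[1-3] = -1177.9119 N (compression)
  F[2-3] = -1800.5794 N (compression)
  F[2-4] = -381.2040 N (compression)
  F[3-4] = +1531.9596 N (tension)
  F[3-5] = -0.0000 N (compression)
  F[4-5] = +0.0000 N (tension)
  Rx@0 = +1888.7300 N
  Ry@0 = +2047.6435 N
  Ry@4 = -1483.7735 N

1531.960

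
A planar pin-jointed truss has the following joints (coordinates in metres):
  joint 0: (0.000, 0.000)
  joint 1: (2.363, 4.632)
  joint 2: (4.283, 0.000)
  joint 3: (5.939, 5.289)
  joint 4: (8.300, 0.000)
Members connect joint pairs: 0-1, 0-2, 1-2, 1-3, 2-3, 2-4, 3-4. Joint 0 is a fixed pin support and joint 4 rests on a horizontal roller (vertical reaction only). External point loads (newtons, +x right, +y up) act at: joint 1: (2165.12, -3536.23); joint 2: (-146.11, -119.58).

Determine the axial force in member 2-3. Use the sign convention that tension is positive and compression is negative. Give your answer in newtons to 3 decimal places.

N=5 nodes, M=7 members, R=3 reactions → 2N=10, M+R=10
member 0 (0-1): L=5.1999, (cx,cy)=(0.4544,0.8908)
member 1 (0-2): L=4.2830, (cx,cy)=(1.0000,0.0000)
member 2 (1-2): L=5.0142, (cx,cy)=(0.3829,-0.9238)
member 3 (1-3): L=3.6359, (cx,cy)=(0.9835,0.1807)
member 4 (2-3): L=5.5422, (cx,cy)=(0.2988,0.9543)
member 5 (2-4): L=4.0170, (cx,cy)=(1.0000,0.0000)
member 6 (3-4): L=5.7920, (cx,cy)=(0.4076,-0.9131)
solve A·x = −loads:
  F[0-1] = -1548.1331 N (compression)
  F[0-2] = +2722.5279 N (tension)
  F[1-2] = -2700.0573 N (compression)
  F[1-3] = -1865.4531 N (compression)
  F[2-3] = +2738.9752 N (tension)
  F[2-4] = +1016.3416 N (tension)
  F[3-4] = -2493.3083 N (compression)
  Rx@0 = -2019.0100 N
  Ry@0 = +1379.0499 N
  Ry@4 = +2276.7601 N

2738.975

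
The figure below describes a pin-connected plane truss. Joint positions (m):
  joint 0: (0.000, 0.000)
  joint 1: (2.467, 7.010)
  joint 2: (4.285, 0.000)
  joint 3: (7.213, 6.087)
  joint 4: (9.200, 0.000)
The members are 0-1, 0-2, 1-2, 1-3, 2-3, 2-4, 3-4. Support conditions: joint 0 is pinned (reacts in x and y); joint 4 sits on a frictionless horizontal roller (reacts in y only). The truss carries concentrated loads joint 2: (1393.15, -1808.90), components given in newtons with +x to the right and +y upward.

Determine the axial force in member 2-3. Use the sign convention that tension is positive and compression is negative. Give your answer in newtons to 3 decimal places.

N=5 nodes, M=7 members, R=3 reactions → 2N=10, M+R=10
member 0 (0-1): L=7.4314, (cx,cy)=(0.3320,0.9433)
member 1 (0-2): L=4.2850, (cx,cy)=(1.0000,0.0000)
member 2 (1-2): L=7.2419, (cx,cy)=(0.2510,-0.9680)
member 3 (1-3): L=4.8349, (cx,cy)=(0.9816,-0.1909)
member 4 (2-3): L=6.7546, (cx,cy)=(0.4335,0.9012)
member 5 (2-4): L=4.9150, (cx,cy)=(1.0000,0.0000)
member 6 (3-4): L=6.4031, (cx,cy)=(0.3103,-0.9506)
solve A·x = −loads:
  F[0-1] = -1024.4830 N (compression)
  F[0-2] = +1733.2459 N (tension)
  F[1-2] = +1123.3435 N (tension)
  F[1-3] = -633.7541 N (compression)
  F[2-3] = +800.6652 N (tension)
  F[2-4] = +275.0250 N (tension)
  F[3-4] = -886.2674 N (compression)
  Rx@0 = -1393.1500 N
  Ry@0 = +966.3852 N
  Ry@4 = +842.5148 N

800.665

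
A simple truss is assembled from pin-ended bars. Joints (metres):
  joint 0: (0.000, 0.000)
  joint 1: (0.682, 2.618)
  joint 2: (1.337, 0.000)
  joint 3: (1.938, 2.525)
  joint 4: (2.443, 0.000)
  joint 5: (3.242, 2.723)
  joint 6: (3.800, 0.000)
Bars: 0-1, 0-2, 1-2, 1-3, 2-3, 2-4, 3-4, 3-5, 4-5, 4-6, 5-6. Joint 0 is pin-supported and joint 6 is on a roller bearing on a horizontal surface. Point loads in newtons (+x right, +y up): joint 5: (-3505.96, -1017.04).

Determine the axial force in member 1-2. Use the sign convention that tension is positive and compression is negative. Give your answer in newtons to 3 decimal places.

N=7 nodes, M=11 members, R=3 reactions → 2N=14, M+R=14
member 0 (0-1): L=2.7054, (cx,cy)=(0.2521,0.9677)
member 1 (0-2): L=1.3370, (cx,cy)=(1.0000,0.0000)
member 2 (1-2): L=2.6987, (cx,cy)=(0.2427,-0.9701)
member 3 (1-3): L=1.2594, (cx,cy)=(0.9973,-0.0738)
member 4 (2-3): L=2.5955, (cx,cy)=(0.2316,0.9728)
member 5 (2-4): L=1.1060, (cx,cy)=(1.0000,0.0000)
member 6 (3-4): L=2.5750, (cx,cy)=(0.1961,-0.9806)
member 7 (3-5): L=1.3189, (cx,cy)=(0.9887,0.1501)
member 8 (4-5): L=2.8378, (cx,cy)=(0.2816,0.9595)
member 9 (4-6): L=1.3570, (cx,cy)=(1.0000,0.0000)
member 10 (5-6): L=2.7796, (cx,cy)=(0.2007,-0.9796)
solve A·x = −loads:
  F[0-1] = -2750.4718 N (compression)
  F[0-2] = -2812.5912 N (compression)
  F[1-2] = +2849.3889 N (tension)
  F[1-3] = -1388.7353 N (compression)
  F[2-3] = -2841.4108 N (compression)
  F[2-4] = -1463.0843 N (compression)
  F[3-4] = +2327.3411 N (tension)
  F[3-5] = -2527.9520 N (compression)
  F[4-5] = -2378.3627 N (compression)
  F[4-6] = -337.0134 N (compression)
  F[5-6] = +1678.7769 N (tension)
  Rx@0 = +3505.9600 N
  Ry@0 = +2661.6414 N
  Ry@6 = -1644.6014 N

2849.389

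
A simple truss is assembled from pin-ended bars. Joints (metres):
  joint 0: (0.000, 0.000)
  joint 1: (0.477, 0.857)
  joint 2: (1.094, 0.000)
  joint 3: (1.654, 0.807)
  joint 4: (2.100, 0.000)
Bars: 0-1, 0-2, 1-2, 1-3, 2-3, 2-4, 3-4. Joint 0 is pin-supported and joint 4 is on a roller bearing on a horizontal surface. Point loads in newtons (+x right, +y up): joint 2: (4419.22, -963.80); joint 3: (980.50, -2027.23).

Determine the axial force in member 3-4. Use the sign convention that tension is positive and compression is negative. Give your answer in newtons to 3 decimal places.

-2828.482

N=5 nodes, M=7 members, R=3 reactions → 2N=10, M+R=10
member 0 (0-1): L=0.9808, (cx,cy)=(0.4863,0.8738)
member 1 (0-2): L=1.0940, (cx,cy)=(1.0000,0.0000)
member 2 (1-2): L=1.0560, (cx,cy)=(0.5843,-0.8116)
member 3 (1-3): L=1.1781, (cx,cy)=(0.9991,-0.0424)
member 4 (2-3): L=0.9823, (cx,cy)=(0.5701,0.8216)
member 5 (2-4): L=1.0060, (cx,cy)=(1.0000,0.0000)
member 6 (3-4): L=0.9220, (cx,cy)=(0.4837,-0.8752)
solve A·x = −loads:
  F[0-1] = -589.9237 N (compression)
  F[0-2] = +5686.6207 N (tension)
  F[1-2] = +670.6821 N (tension)
  F[1-3] = -679.3789 N (compression)
  F[2-3] = +510.6164 N (tension)
  F[2-4] = +1368.1594 N (tension)
  F[3-4] = -2828.4823 N (compression)
  Rx@0 = -5399.7200 N
  Ry@0 = +515.4590 N
  Ry@4 = +2475.5710 N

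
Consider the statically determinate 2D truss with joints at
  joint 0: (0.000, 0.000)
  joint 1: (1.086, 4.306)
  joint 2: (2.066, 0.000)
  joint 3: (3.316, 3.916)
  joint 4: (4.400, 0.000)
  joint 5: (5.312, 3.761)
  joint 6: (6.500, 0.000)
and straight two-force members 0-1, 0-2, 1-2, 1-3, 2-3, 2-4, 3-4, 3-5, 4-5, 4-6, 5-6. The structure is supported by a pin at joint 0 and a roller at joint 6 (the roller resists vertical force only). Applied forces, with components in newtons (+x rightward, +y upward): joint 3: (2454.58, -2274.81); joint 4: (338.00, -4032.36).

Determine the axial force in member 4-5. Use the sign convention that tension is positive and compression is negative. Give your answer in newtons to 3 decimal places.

N=7 nodes, M=11 members, R=3 reactions → 2N=14, M+R=14
member 0 (0-1): L=4.4408, (cx,cy)=(0.2445,0.9696)
member 1 (0-2): L=2.0660, (cx,cy)=(1.0000,0.0000)
member 2 (1-2): L=4.4161, (cx,cy)=(0.2219,-0.9751)
member 3 (1-3): L=2.2638, (cx,cy)=(0.9850,-0.1723)
member 4 (2-3): L=4.1107, (cx,cy)=(0.3041,0.9526)
member 5 (2-4): L=2.3340, (cx,cy)=(1.0000,0.0000)
member 6 (3-4): L=4.0633, (cx,cy)=(0.2668,-0.9638)
member 7 (3-5): L=2.0020, (cx,cy)=(0.9970,-0.0774)
member 8 (4-5): L=3.8700, (cx,cy)=(0.2357,0.9718)
member 9 (4-6): L=2.1000, (cx,cy)=(1.0000,0.0000)
member 10 (5-6): L=3.9442, (cx,cy)=(0.3012,-0.9536)
solve A·x = −loads:
  F[0-1] = -967.6604 N (compression)
  F[0-2] = +3029.2199 N (tension)
  F[1-2] = +1046.3644 N (tension)
  F[1-3] = -475.9595 N (compression)
  F[2-3] = -1070.9921 N (compression)
  F[2-4] = +3587.0985 N (tension)
  F[3-4] = -1149.7079 N (compression)
  F[3-5] = -2951.2371 N (compression)
  F[4-5] = +5289.3704 N (tension)
  F[4-6] = +1695.8899 N (tension)
  F[5-6] = -5630.3667 N (compression)
  Rx@0 = -2792.5800 N
  Ry@0 = +938.2793 N
  Ry@6 = +5368.8907 N

5289.370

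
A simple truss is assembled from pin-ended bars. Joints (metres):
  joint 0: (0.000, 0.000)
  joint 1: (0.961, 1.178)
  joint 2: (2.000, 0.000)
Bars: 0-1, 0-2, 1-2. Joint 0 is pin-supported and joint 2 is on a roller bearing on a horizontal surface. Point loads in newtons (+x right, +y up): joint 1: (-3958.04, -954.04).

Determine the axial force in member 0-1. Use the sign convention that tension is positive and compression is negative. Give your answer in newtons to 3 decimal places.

-3648.260

N=3 nodes, M=3 members, R=3 reactions → 2N=6, M+R=6
member 0 (0-1): L=1.5203, (cx,cy)=(0.6321,0.7749)
member 1 (0-2): L=2.0000, (cx,cy)=(1.0000,0.0000)
member 2 (1-2): L=1.5707, (cx,cy)=(0.6615,-0.7500)
solve A·x = −loads:
  F[0-1] = -3648.2604 N (compression)
  F[0-2] = -1651.8771 N (compression)
  F[1-2] = +2497.2660 N (tension)
  Rx@0 = +3958.0400 N
  Ry@0 = +2826.9093 N
  Ry@2 = -1872.8693 N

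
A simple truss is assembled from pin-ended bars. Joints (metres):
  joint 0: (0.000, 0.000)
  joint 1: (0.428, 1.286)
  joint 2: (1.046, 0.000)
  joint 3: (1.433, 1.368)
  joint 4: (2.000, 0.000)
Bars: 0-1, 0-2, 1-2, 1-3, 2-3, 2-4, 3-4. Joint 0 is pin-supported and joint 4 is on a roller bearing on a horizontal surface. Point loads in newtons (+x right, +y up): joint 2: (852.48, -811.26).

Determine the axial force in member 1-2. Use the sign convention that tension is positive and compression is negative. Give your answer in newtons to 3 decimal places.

N=5 nodes, M=7 members, R=3 reactions → 2N=10, M+R=10
member 0 (0-1): L=1.3554, (cx,cy)=(0.3158,0.9488)
member 1 (0-2): L=1.0460, (cx,cy)=(1.0000,0.0000)
member 2 (1-2): L=1.4268, (cx,cy)=(0.4331,-0.9013)
member 3 (1-3): L=1.0083, (cx,cy)=(0.9967,0.0813)
member 4 (2-3): L=1.4217, (cx,cy)=(0.2722,0.9622)
member 5 (2-4): L=0.9540, (cx,cy)=(1.0000,0.0000)
member 6 (3-4): L=1.4808, (cx,cy)=(0.3829,-0.9238)
solve A·x = −loads:
  F[0-1] = -407.8399 N (compression)
  F[0-2] = +981.2697 N (tension)
  F[1-2] = +401.9175 N (tension)
  F[1-3] = -303.8832 N (compression)
  F[2-3] = +466.6222 N (tension)
  F[2-4] = +175.8566 N (tension)
  F[3-4] = -459.2893 N (compression)
  Rx@0 = -852.4800 N
  Ry@0 = +386.9710 N
  Ry@4 = +424.2890 N

401.917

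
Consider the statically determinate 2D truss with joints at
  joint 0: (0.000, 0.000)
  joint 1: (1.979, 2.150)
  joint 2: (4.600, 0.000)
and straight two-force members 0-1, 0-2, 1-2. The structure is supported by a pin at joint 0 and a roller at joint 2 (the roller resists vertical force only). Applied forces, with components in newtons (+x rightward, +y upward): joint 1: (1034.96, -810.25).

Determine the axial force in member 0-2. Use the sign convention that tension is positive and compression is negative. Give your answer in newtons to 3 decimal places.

1014.650

N=3 nodes, M=3 members, R=3 reactions → 2N=6, M+R=6
member 0 (0-1): L=2.9221, (cx,cy)=(0.6772,0.7358)
member 1 (0-2): L=4.6000, (cx,cy)=(1.0000,0.0000)
member 2 (1-2): L=3.3900, (cx,cy)=(0.7732,-0.6342)
solve A·x = −loads:
  F[0-1] = +29.9893 N (tension)
  F[0-2] = +1014.6500 N (tension)
  F[1-2] = -1312.3501 N (compression)
  Rx@0 = -1034.9600 N
  Ry@0 = -22.0649 N
  Ry@2 = +832.3149 N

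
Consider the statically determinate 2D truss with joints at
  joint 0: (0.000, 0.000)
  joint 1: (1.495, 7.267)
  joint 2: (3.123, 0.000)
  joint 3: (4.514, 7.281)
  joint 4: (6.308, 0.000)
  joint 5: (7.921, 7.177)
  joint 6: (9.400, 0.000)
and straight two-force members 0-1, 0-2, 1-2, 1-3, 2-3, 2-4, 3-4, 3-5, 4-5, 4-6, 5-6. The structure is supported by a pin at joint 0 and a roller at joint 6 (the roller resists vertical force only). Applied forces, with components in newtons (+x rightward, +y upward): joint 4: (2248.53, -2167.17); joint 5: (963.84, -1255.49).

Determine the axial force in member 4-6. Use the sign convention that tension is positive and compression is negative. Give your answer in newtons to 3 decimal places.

N=7 nodes, M=11 members, R=3 reactions → 2N=14, M+R=14
member 0 (0-1): L=7.4192, (cx,cy)=(0.2015,0.9795)
member 1 (0-2): L=3.1230, (cx,cy)=(1.0000,0.0000)
member 2 (1-2): L=7.4471, (cx,cy)=(0.2186,-0.9758)
member 3 (1-3): L=3.0190, (cx,cy)=(1.0000,0.0046)
member 4 (2-3): L=7.4127, (cx,cy)=(0.1877,0.9822)
member 5 (2-4): L=3.1850, (cx,cy)=(1.0000,0.0000)
member 6 (3-4): L=7.4988, (cx,cy)=(0.2392,-0.9710)
member 7 (3-5): L=3.4086, (cx,cy)=(0.9995,-0.0305)
member 8 (4-5): L=7.3560, (cx,cy)=(0.2193,0.9757)
member 9 (4-6): L=3.0920, (cx,cy)=(1.0000,0.0000)
member 10 (5-6): L=7.3278, (cx,cy)=(0.2018,-0.9794)
solve A·x = −loads:
  F[0-1] = -178.1522 N (compression)
  F[0-2] = +3248.2685 N (tension)
  F[1-2] = +178.4671 N (tension)
  F[1-3] = -74.9136 N (compression)
  F[2-3] = -177.3001 N (compression)
  F[2-4] = +3320.5534 N (tension)
  F[3-4] = +184.5055 N (tension)
  F[3-5] = -152.3954 N (compression)
  F[4-5] = +2037.6121 N (tension)
  F[4-6] = +669.3649 N (tension)
  F[5-6] = -3316.4148 N (compression)
  Rx@0 = -3212.3700 N
  Ry@0 = +174.4978 N
  Ry@6 = +3248.1622 N

669.365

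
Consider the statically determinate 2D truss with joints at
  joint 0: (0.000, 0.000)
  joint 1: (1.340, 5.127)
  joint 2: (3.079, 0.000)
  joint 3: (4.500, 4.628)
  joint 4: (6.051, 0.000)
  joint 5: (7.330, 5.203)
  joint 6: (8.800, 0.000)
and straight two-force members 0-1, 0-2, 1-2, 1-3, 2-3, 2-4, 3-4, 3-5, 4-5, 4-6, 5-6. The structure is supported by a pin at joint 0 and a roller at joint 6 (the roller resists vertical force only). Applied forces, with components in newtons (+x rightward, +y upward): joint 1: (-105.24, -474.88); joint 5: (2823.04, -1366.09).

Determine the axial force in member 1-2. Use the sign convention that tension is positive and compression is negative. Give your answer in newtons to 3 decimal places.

-1683.464

N=7 nodes, M=11 members, R=3 reactions → 2N=14, M+R=14
member 0 (0-1): L=5.2992, (cx,cy)=(0.2529,0.9675)
member 1 (0-2): L=3.0790, (cx,cy)=(1.0000,0.0000)
member 2 (1-2): L=5.4139, (cx,cy)=(0.3212,-0.9470)
member 3 (1-3): L=3.1992, (cx,cy)=(0.9878,-0.1560)
member 4 (2-3): L=4.8412, (cx,cy)=(0.2935,0.9560)
member 5 (2-4): L=2.9720, (cx,cy)=(1.0000,0.0000)
member 6 (3-4): L=4.8810, (cx,cy)=(0.3178,-0.9482)
member 7 (3-5): L=2.8878, (cx,cy)=(0.9800,0.1991)
member 8 (4-5): L=5.3579, (cx,cy)=(0.2387,0.9711)
member 9 (4-6): L=2.7490, (cx,cy)=(1.0000,0.0000)
member 10 (5-6): L=5.4067, (cx,cy)=(0.2719,-0.9623)
solve A·x = −loads:
  F[0-1] = +1009.8598 N (tension)
  F[0-2] = +2462.4394 N (tension)
  F[1-2] = -1683.4637 N (compression)
  F[1-3] = +912.5158 N (tension)
  F[2-3] = +1667.7109 N (tension)
  F[2-4] = +1432.1870 N (tension)
  F[3-4] = -1154.6244 N (compression)
  F[3-5] = +1793.6660 N (tension)
  F[4-5] = +1127.3723 N (tension)
  F[4-6] = +796.1705 N (tension)
  F[5-6] = -2928.3220 N (compression)
  Rx@0 = -2717.8000 N
  Ry@0 = -977.0403 N
  Ry@6 = +2818.0103 N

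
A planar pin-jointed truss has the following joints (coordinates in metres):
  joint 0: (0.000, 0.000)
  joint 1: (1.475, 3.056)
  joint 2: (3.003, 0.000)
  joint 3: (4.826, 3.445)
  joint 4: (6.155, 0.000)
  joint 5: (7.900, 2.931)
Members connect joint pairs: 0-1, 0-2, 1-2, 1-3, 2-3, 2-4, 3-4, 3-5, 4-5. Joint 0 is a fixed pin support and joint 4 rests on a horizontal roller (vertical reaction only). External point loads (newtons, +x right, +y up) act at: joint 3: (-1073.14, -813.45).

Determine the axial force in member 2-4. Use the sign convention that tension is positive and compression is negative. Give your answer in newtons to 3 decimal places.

14.337

N=6 nodes, M=9 members, R=3 reactions → 2N=12, M+R=12
member 0 (0-1): L=3.3933, (cx,cy)=(0.4347,0.9006)
member 1 (0-2): L=3.0030, (cx,cy)=(1.0000,0.0000)
member 2 (1-2): L=3.4167, (cx,cy)=(0.4472,-0.8944)
member 3 (1-3): L=3.3735, (cx,cy)=(0.9933,0.1153)
member 4 (2-3): L=3.8976, (cx,cy)=(0.4677,0.8839)
member 5 (2-4): L=3.1520, (cx,cy)=(1.0000,0.0000)
member 6 (3-4): L=3.6925, (cx,cy)=(0.3599,-0.9330)
member 7 (3-5): L=3.1167, (cx,cy)=(0.9863,-0.1649)
member 8 (4-5): L=3.4111, (cx,cy)=(0.5116,0.8592)
solve A·x = −loads:
  F[0-1] = -861.9777 N (compression)
  F[0-2] = -698.4599 N (compression)
  F[1-2] = +774.3414 N (tension)
  F[1-3] = -725.8176 N (compression)
  F[2-3] = -783.5857 N (compression)
  F[2-4] = +14.3369 N (tension)
  F[3-4] = -39.8332 N (compression)
  F[3-5] = -0.0000 N (compression)
  F[4-5] = +0.0000 N (tension)
  Rx@0 = +1073.1400 N
  Ry@0 = +776.2863 N
  Ry@4 = +37.1637 N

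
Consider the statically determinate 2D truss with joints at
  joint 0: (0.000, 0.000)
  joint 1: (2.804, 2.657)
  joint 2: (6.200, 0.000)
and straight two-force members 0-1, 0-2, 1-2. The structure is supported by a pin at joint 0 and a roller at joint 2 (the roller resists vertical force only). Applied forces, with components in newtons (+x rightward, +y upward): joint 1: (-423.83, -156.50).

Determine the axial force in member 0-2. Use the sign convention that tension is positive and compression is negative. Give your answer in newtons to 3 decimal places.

-141.685

N=3 nodes, M=3 members, R=3 reactions → 2N=6, M+R=6
member 0 (0-1): L=3.8629, (cx,cy)=(0.7259,0.6878)
member 1 (0-2): L=6.2000, (cx,cy)=(1.0000,0.0000)
member 2 (1-2): L=4.3119, (cx,cy)=(0.7876,-0.6162)
solve A·x = −loads:
  F[0-1] = -388.6945 N (compression)
  F[0-2] = -141.6853 N (compression)
  F[1-2] = +179.8976 N (tension)
  Rx@0 = +423.8300 N
  Ry@0 = +267.3533 N
  Ry@2 = -110.8533 N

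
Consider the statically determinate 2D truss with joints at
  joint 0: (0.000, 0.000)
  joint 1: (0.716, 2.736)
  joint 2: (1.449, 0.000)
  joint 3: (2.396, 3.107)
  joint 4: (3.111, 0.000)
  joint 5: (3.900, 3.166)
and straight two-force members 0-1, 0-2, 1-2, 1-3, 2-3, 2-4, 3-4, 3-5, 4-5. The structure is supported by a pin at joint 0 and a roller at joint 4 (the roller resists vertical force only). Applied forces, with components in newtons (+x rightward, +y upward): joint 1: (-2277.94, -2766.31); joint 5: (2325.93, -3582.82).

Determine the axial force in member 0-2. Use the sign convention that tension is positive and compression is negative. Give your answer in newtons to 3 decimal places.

N=6 nodes, M=9 members, R=3 reactions → 2N=12, M+R=12
member 0 (0-1): L=2.8281, (cx,cy)=(0.2532,0.9674)
member 1 (0-2): L=1.4490, (cx,cy)=(1.0000,0.0000)
member 2 (1-2): L=2.8325, (cx,cy)=(0.2588,-0.9659)
member 3 (1-3): L=1.7205, (cx,cy)=(0.9765,0.2156)
member 4 (2-3): L=3.2481, (cx,cy)=(0.2916,0.9566)
member 5 (2-4): L=1.6620, (cx,cy)=(1.0000,0.0000)
member 6 (3-4): L=3.1882, (cx,cy)=(0.2243,-0.9745)
member 7 (3-5): L=1.5052, (cx,cy)=(0.9992,0.0392)
member 8 (4-5): L=3.2628, (cx,cy)=(0.2418,0.9703)
solve A·x = −loads:
  F[0-1] = -886.1555 N (compression)
  F[0-2] = +272.3383 N (tension)
  F[1-2] = -1422.6821 N (compression)
  F[1-3] = +2480.1064 N (tension)
  F[2-3] = +1436.6344 N (tension)
  F[2-4] = -514.6839 N (compression)
  F[3-4] = -1828.0715 N (compression)
  F[3-5] = +3253.0844 N (tension)
  F[4-5] = -3823.8176 N (compression)
  Rx@0 = -47.9900 N
  Ry@0 = +857.2861 N
  Ry@4 = +5491.8439 N

272.338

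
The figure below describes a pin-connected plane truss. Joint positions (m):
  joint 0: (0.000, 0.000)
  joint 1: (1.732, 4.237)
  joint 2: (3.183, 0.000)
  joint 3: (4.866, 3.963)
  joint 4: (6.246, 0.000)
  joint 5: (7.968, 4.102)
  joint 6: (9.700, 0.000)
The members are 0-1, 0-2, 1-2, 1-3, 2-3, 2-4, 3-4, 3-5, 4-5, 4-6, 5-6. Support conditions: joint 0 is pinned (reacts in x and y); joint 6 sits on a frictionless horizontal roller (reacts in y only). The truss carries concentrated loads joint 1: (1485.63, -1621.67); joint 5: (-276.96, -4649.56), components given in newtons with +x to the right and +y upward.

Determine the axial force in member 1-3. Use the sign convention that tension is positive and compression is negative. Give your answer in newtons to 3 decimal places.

N=7 nodes, M=11 members, R=3 reactions → 2N=14, M+R=14
member 0 (0-1): L=4.5773, (cx,cy)=(0.3784,0.9256)
member 1 (0-2): L=3.1830, (cx,cy)=(1.0000,0.0000)
member 2 (1-2): L=4.4786, (cx,cy)=(0.3240,-0.9461)
member 3 (1-3): L=3.1460, (cx,cy)=(0.9962,-0.0871)
member 4 (2-3): L=4.3056, (cx,cy)=(0.3909,0.9204)
member 5 (2-4): L=3.0630, (cx,cy)=(1.0000,0.0000)
member 6 (3-4): L=4.1964, (cx,cy)=(0.3289,-0.9444)
member 7 (3-5): L=3.1051, (cx,cy)=(0.9990,0.0448)
member 8 (4-5): L=4.4488, (cx,cy)=(0.3871,0.9220)
member 9 (4-6): L=3.4540, (cx,cy)=(1.0000,0.0000)
member 10 (5-6): L=4.4527, (cx,cy)=(0.3890,-0.9212)
solve A·x = −loads:
  F[0-1] = -1761.4835 N (compression)
  F[0-2] = +1875.1909 N (tension)
  F[1-2] = +214.6610 N (tension)
  F[1-3] = -2230.1733 N (compression)
  F[2-3] = -220.6370 N (compression)
  F[2-4] = +2030.9832 N (tension)
  F[3-4] = -98.6064 N (compression)
  F[3-5] = -2277.7995 N (compression)
  F[4-5] = +100.9946 N (tension)
  F[4-6] = +1959.4640 N (tension)
  F[5-6] = -5037.4348 N (compression)
  Rx@0 = -1208.6700 N
  Ry@0 = +1630.5134 N
  Ry@6 = +4640.7166 N

-2230.173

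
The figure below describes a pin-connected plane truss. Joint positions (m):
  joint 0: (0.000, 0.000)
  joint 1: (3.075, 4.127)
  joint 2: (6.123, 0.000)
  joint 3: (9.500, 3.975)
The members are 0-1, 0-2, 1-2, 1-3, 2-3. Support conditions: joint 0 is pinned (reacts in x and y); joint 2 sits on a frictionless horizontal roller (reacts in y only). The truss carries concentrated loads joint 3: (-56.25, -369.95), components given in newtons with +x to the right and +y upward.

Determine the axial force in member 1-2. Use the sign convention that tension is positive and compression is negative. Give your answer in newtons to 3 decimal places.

-215.695

N=4 nodes, M=5 members, R=3 reactions → 2N=8, M+R=8
member 0 (0-1): L=5.1466, (cx,cy)=(0.5975,0.8019)
member 1 (0-2): L=6.1230, (cx,cy)=(1.0000,0.0000)
member 2 (1-2): L=5.1305, (cx,cy)=(0.5941,-0.8044)
member 3 (1-3): L=6.4268, (cx,cy)=(0.9997,-0.0237)
member 4 (2-3): L=5.2158, (cx,cy)=(0.6475,0.7621)
solve A·x = −loads:
  F[0-1] = +208.9083 N (tension)
  F[0-2] = -181.0683 N (compression)
  F[1-2] = -215.6950 N (compression)
  F[1-3] = +253.0313 N (tension)
  F[2-3] = -477.5794 N (compression)
  Rx@0 = +56.2500 N
  Ry@0 = -167.5204 N
  Ry@2 = +537.4704 N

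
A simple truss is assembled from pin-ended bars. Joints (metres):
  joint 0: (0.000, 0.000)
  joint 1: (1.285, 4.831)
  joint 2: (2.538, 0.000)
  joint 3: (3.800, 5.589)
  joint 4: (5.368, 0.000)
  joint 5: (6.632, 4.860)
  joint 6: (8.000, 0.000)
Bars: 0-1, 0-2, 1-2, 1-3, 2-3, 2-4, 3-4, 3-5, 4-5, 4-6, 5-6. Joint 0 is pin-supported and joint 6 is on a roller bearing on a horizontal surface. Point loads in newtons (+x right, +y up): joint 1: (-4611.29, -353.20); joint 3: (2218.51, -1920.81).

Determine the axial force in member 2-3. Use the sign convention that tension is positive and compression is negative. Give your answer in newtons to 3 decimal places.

N=7 nodes, M=11 members, R=3 reactions → 2N=14, M+R=14
member 0 (0-1): L=4.9990, (cx,cy)=(0.2571,0.9664)
member 1 (0-2): L=2.5380, (cx,cy)=(1.0000,0.0000)
member 2 (1-2): L=4.9908, (cx,cy)=(0.2511,-0.9680)
member 3 (1-3): L=2.6267, (cx,cy)=(0.9575,0.2886)
member 4 (2-3): L=5.7297, (cx,cy)=(0.2203,0.9754)
member 5 (2-4): L=2.8300, (cx,cy)=(1.0000,0.0000)
member 6 (3-4): L=5.8048, (cx,cy)=(0.2701,-0.9628)
member 7 (3-5): L=2.9243, (cx,cy)=(0.9684,-0.2493)
member 8 (4-5): L=5.0217, (cx,cy)=(0.2517,0.9678)
member 9 (4-6): L=2.6320, (cx,cy)=(1.0000,0.0000)
member 10 (5-6): L=5.0489, (cx,cy)=(0.2710,-0.9626)
solve A·x = −loads:
  F[0-1] = -2627.9340 N (compression)
  F[0-2] = -1717.2629 N (compression)
  F[1-2] = +3231.6138 N (tension)
  F[1-3] = +3263.2690 N (tension)
  F[2-3] = -3206.8640 N (compression)
  F[2-4] = -199.6061 N (compression)
  F[3-4] = +239.8285 N (tension)
  F[3-5] = +139.2184 N (tension)
  F[4-5] = -238.5952 N (compression)
  F[4-6] = -74.7667 N (compression)
  F[5-6] = +275.9409 N (tension)
  Rx@0 = +2392.7800 N
  Ry@0 = +2539.6287 N
  Ry@6 = -265.6187 N

-3206.864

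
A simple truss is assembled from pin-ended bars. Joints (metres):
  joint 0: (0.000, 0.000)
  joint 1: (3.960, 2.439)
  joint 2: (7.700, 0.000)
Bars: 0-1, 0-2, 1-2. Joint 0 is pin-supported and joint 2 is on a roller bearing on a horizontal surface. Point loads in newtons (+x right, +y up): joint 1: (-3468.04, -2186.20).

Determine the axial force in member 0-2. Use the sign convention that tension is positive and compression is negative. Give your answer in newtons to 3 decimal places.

39.590

N=3 nodes, M=3 members, R=3 reactions → 2N=6, M+R=6
member 0 (0-1): L=4.6508, (cx,cy)=(0.8515,0.5244)
member 1 (0-2): L=7.7000, (cx,cy)=(1.0000,0.0000)
member 2 (1-2): L=4.4650, (cx,cy)=(0.8376,-0.5462)
solve A·x = −loads:
  F[0-1] = -4119.5534 N (compression)
  F[0-2] = +39.5905 N (tension)
  F[1-2] = -47.2652 N (compression)
  Rx@0 = +3468.0400 N
  Ry@0 = +2160.3815 N
  Ry@2 = +25.8185 N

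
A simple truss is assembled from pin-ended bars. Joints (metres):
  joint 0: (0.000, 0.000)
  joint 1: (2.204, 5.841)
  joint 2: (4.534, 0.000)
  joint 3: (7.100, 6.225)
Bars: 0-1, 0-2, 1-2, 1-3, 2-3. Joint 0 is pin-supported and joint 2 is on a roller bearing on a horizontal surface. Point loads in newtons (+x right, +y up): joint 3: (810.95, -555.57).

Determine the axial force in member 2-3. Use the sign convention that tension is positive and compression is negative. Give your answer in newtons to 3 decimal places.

-692.090

N=4 nodes, M=5 members, R=3 reactions → 2N=8, M+R=8
member 0 (0-1): L=6.2430, (cx,cy)=(0.3530,0.9356)
member 1 (0-2): L=4.5340, (cx,cy)=(1.0000,0.0000)
member 2 (1-2): L=6.2886, (cx,cy)=(0.3705,-0.9288)
member 3 (1-3): L=4.9110, (cx,cy)=(0.9969,0.0782)
member 4 (2-3): L=6.7331, (cx,cy)=(0.3811,0.9245)
solve A·x = −loads:
  F[0-1] = +1526.0899 N (tension)
  F[0-2] = +272.1852 N (tension)
  F[1-2] = -1446.4841 N (compression)
  F[1-3] = +1078.0067 N (tension)
  F[2-3] = -692.0903 N (compression)
  Rx@0 = -810.9500 N
  Ry@0 = -1427.8245 N
  Ry@2 = +1983.3945 N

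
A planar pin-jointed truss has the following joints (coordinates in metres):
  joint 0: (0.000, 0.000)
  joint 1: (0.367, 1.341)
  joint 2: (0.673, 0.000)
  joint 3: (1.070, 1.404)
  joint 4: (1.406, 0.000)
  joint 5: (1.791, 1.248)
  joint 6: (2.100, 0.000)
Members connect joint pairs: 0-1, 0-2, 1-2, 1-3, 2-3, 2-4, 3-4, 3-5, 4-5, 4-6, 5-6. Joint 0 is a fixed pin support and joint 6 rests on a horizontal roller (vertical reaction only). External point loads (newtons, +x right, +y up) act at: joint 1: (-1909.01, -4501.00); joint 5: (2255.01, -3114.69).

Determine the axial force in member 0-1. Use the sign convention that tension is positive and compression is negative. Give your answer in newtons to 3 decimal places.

N=7 nodes, M=11 members, R=3 reactions → 2N=14, M+R=14
member 0 (0-1): L=1.3903, (cx,cy)=(0.2640,0.9645)
member 1 (0-2): L=0.6730, (cx,cy)=(1.0000,0.0000)
member 2 (1-2): L=1.3755, (cx,cy)=(0.2225,-0.9749)
member 3 (1-3): L=0.7058, (cx,cy)=(0.9960,0.0893)
member 4 (2-3): L=1.4590, (cx,cy)=(0.2721,0.9623)
member 5 (2-4): L=0.7330, (cx,cy)=(1.0000,0.0000)
member 6 (3-4): L=1.4436, (cx,cy)=(0.2327,-0.9725)
member 7 (3-5): L=0.7377, (cx,cy)=(0.9774,-0.2115)
member 8 (4-5): L=1.3060, (cx,cy)=(0.2948,0.9556)
member 9 (4-6): L=0.6940, (cx,cy)=(1.0000,0.0000)
member 10 (5-6): L=1.2857, (cx,cy)=(0.2403,-0.9707)
solve A·x = −loads:
  F[0-1] = -4200.6113 N (compression)
  F[0-2] = +1454.8326 N (tension)
  F[1-2] = -379.6163 N (compression)
  F[1-3] = +888.1755 N (tension)
  F[2-3] = +384.6143 N (tension)
  F[2-4] = +1265.7280 N (tension)
  F[3-4] = -719.4117 N (compression)
  F[3-5] = +1183.4867 N (tension)
  F[4-5] = +732.1912 N (tension)
  F[4-6] = +882.4500 N (tension)
  F[5-6] = -3671.6907 N (compression)
  Rx@0 = -346.0000 N
  Ry@0 = +4051.6201 N
  Ry@6 = +3564.0699 N

-4200.611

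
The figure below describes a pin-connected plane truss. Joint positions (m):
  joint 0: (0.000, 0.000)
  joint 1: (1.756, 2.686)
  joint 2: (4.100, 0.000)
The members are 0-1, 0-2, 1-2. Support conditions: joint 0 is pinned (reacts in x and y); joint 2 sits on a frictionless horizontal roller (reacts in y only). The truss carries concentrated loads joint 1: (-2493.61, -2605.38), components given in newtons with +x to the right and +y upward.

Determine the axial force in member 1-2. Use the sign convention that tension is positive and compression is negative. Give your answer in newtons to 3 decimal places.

N=3 nodes, M=3 members, R=3 reactions → 2N=6, M+R=6
member 0 (0-1): L=3.2091, (cx,cy)=(0.5472,0.8370)
member 1 (0-2): L=4.1000, (cx,cy)=(1.0000,0.0000)
member 2 (1-2): L=3.5650, (cx,cy)=(0.6575,-0.7534)
solve A·x = −loads:
  F[0-1] = -3731.3309 N (compression)
  F[0-2] = -451.8295 N (compression)
  F[1-2] = +687.1816 N (tension)
  Rx@0 = +2493.6100 N
  Ry@0 = +3123.1335 N
  Ry@2 = -517.7535 N

687.182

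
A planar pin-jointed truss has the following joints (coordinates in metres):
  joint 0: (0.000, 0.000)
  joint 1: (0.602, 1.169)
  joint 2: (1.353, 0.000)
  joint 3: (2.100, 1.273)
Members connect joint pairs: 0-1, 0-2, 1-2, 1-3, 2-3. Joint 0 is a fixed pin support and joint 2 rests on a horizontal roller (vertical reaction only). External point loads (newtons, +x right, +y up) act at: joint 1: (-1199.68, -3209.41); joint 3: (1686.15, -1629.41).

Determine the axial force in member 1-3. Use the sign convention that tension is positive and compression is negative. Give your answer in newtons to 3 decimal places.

2761.140

N=4 nodes, M=5 members, R=3 reactions → 2N=8, M+R=8
member 0 (0-1): L=1.3149, (cx,cy)=(0.4578,0.8890)
member 1 (0-2): L=1.3530, (cx,cy)=(1.0000,0.0000)
member 2 (1-2): L=1.3894, (cx,cy)=(0.5405,-0.8413)
member 3 (1-3): L=1.5016, (cx,cy)=(0.9976,0.0693)
member 4 (2-3): L=1.4760, (cx,cy)=(0.5061,0.8625)
solve A·x = −loads:
  F[0-1] = -373.3189 N (compression)
  F[0-2] = +657.3862 N (tension)
  F[1-2] = -3192.8512 N (compression)
  F[1-3] = +2761.1395 N (tension)
  F[2-3] = -2110.9564 N (compression)
  Rx@0 = -486.4700 N
  Ry@0 = +331.8955 N
  Ry@2 = +4506.9245 N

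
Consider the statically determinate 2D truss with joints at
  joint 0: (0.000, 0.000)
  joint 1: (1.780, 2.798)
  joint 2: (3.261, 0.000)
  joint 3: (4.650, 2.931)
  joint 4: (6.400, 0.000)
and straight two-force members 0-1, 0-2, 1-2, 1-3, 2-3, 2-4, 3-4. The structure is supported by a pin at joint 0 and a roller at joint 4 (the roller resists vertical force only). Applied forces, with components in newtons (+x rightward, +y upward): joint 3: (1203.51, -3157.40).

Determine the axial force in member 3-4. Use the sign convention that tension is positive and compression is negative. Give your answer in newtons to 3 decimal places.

-3313.779

N=5 nodes, M=7 members, R=3 reactions → 2N=10, M+R=10
member 0 (0-1): L=3.3162, (cx,cy)=(0.5368,0.8437)
member 1 (0-2): L=3.2610, (cx,cy)=(1.0000,0.0000)
member 2 (1-2): L=3.1658, (cx,cy)=(0.4678,-0.8838)
member 3 (1-3): L=2.8731, (cx,cy)=(0.9989,0.0463)
member 4 (2-3): L=3.2435, (cx,cy)=(0.4282,0.9037)
member 5 (2-4): L=3.1390, (cx,cy)=(1.0000,0.0000)
member 6 (3-4): L=3.4137, (cx,cy)=(0.5126,-0.8586)
solve A·x = −loads:
  F[0-1] = -369.9991 N (compression)
  F[0-2] = +1402.1102 N (tension)
  F[1-2] = +334.5956 N (tension)
  F[1-3] = -355.5102 N (compression)
  F[2-3] = -327.2509 N (compression)
  F[2-4] = +1698.7827 N (tension)
  F[3-4] = -3313.7789 N (compression)
  Rx@0 = -1203.5100 N
  Ry@0 = +312.1816 N
  Ry@4 = +2845.2184 N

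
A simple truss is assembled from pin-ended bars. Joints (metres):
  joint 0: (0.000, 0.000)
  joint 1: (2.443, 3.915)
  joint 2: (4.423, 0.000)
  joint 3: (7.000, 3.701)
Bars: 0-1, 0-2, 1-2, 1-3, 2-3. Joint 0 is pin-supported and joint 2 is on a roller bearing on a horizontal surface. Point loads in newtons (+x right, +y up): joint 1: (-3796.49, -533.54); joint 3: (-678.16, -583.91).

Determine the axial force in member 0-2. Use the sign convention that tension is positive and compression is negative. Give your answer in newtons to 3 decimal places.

N=4 nodes, M=5 members, R=3 reactions → 2N=8, M+R=8
member 0 (0-1): L=4.6147, (cx,cy)=(0.5294,0.8484)
member 1 (0-2): L=4.4230, (cx,cy)=(1.0000,0.0000)
member 2 (1-2): L=4.3872, (cx,cy)=(0.4513,-0.8924)
member 3 (1-3): L=4.5620, (cx,cy)=(0.9989,-0.0469)
member 4 (2-3): L=4.5098, (cx,cy)=(0.5714,0.8207)
solve A·x = −loads:
  F[0-1] = -4510.4361 N (compression)
  F[0-2] = -2086.8478 N (compression)
  F[1-2] = +3704.0318 N (tension)
  F[1-3] = -263.2750 N (compression)
  F[2-3] = -726.5646 N (compression)
  Rx@0 = +4474.6500 N
  Ry@0 = +3826.5434 N
  Ry@2 = -2709.0934 N

-2086.848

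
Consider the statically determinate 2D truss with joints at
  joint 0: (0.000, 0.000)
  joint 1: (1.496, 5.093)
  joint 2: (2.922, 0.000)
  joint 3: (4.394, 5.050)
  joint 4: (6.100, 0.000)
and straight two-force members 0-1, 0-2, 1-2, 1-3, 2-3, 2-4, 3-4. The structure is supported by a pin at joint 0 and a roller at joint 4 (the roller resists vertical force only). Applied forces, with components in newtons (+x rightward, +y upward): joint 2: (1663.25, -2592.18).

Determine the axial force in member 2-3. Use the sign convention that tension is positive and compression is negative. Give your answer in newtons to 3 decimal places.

N=5 nodes, M=7 members, R=3 reactions → 2N=10, M+R=10
member 0 (0-1): L=5.3082, (cx,cy)=(0.2818,0.9595)
member 1 (0-2): L=2.9220, (cx,cy)=(1.0000,0.0000)
member 2 (1-2): L=5.2889, (cx,cy)=(0.2696,-0.9630)
member 3 (1-3): L=2.8983, (cx,cy)=(0.9999,-0.0148)
member 4 (2-3): L=5.2602, (cx,cy)=(0.2798,0.9600)
member 5 (2-4): L=3.1780, (cx,cy)=(1.0000,0.0000)
member 6 (3-4): L=5.3304, (cx,cy)=(0.3201,-0.9474)
solve A·x = −loads:
  F[0-1] = -1407.5387 N (compression)
  F[0-2] = +2059.9362 N (tension)
  F[1-2] = +1414.4090 N (tension)
  F[1-3] = -778.1290 N (compression)
  F[2-3] = +1281.3461 N (tension)
  F[2-4] = +419.4722 N (tension)
  F[3-4] = -1310.6364 N (compression)
  Rx@0 = -1663.2500 N
  Ry@0 = +1350.4833 N
  Ry@4 = +1241.6967 N

1281.346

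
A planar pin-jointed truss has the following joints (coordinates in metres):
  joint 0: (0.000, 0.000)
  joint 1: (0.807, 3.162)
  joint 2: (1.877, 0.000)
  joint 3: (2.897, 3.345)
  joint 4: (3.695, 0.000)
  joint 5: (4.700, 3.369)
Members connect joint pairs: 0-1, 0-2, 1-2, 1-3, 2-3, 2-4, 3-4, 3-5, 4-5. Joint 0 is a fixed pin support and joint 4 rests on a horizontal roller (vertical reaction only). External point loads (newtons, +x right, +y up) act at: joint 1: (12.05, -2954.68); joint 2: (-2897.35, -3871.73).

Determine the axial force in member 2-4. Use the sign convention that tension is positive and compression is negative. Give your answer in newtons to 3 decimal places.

625.613

N=6 nodes, M=9 members, R=3 reactions → 2N=12, M+R=12
member 0 (0-1): L=3.2634, (cx,cy)=(0.2473,0.9689)
member 1 (0-2): L=1.8770, (cx,cy)=(1.0000,0.0000)
member 2 (1-2): L=3.3381, (cx,cy)=(0.3205,-0.9472)
member 3 (1-3): L=2.0980, (cx,cy)=(0.9962,0.0872)
member 4 (2-3): L=3.4971, (cx,cy)=(0.2917,0.9565)
member 5 (2-4): L=1.8180, (cx,cy)=(1.0000,0.0000)
member 6 (3-4): L=3.4389, (cx,cy)=(0.2321,-0.9727)
member 7 (3-5): L=1.8032, (cx,cy)=(0.9999,0.0133)
member 8 (4-5): L=3.5157, (cx,cy)=(0.2859,0.9583)
solve A·x = −loads:
  F[0-1] = -4338.7677 N (compression)
  F[0-2] = -1812.3599 N (compression)
  F[1-2] = +1183.5608 N (tension)
  F[1-3] = -1469.9693 N (compression)
  F[2-3] = +2875.6588 N (tension)
  F[2-4] = +625.6128 N (tension)
  F[3-4] = -2695.9915 N (compression)
  F[3-5] = -0.0000 N (compression)
  F[4-5] = -0.0000 N (compression)
  Rx@0 = +2885.3000 N
  Ry@0 = +4204.0105 N
  Ry@4 = +2622.3995 N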